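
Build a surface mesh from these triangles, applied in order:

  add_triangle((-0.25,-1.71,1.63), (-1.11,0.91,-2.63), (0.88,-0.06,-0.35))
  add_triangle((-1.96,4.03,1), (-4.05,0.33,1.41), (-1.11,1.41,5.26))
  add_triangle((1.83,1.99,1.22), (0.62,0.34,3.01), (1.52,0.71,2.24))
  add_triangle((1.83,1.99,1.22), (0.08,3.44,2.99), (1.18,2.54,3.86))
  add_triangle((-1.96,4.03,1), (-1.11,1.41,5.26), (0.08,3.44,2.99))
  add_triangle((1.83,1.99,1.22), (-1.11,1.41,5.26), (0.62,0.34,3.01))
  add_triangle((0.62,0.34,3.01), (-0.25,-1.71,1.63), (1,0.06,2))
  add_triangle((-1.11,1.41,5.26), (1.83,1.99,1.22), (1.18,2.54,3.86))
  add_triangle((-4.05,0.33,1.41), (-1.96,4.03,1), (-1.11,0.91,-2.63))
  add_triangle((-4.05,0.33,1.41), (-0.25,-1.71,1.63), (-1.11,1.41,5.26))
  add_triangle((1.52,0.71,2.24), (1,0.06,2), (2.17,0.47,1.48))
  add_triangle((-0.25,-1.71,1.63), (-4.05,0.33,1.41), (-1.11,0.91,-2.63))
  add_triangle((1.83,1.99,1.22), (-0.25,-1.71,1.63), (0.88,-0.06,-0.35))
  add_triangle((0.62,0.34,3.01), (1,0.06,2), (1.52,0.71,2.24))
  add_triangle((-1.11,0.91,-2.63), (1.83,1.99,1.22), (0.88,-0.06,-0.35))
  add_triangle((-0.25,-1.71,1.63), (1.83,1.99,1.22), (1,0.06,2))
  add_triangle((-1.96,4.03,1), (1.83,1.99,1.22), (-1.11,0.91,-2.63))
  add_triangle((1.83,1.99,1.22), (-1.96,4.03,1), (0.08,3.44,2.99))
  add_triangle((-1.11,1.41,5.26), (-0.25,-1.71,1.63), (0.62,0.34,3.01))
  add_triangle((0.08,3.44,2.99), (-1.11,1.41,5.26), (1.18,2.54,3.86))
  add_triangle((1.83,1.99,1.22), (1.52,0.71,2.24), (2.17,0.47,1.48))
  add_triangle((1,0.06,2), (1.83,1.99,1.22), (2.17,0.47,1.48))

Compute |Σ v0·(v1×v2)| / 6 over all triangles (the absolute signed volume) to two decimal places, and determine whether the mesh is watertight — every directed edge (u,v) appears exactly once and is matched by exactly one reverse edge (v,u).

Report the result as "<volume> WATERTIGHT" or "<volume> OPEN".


Per-triangle v0·(v1×v2)/6:
  t1: +0.5907
  t2: +12.4490
  t3: +0.6217
  t4: +2.0173
  t5: +6.3903
  t6: +2.6843
  t7: +0.6075
  t8: -0.1531
  t9: +8.0560
  t10: +7.0666
  t11: +0.2497
  t12: +2.6696
  t13: +0.9681
  t14: +0.2229
  t15: +1.1910
  t16: +0.0218
  t17: +5.0411
  t18: +3.1597
  t19: +2.3240
  t20: +3.6754
  t21: +0.6974
  t22: -0.7580
Σ = +59.7930 → |volume| = 59.79

Directed edges: 66 total, each appears once with its reverse present → watertight.

59.79 WATERTIGHT


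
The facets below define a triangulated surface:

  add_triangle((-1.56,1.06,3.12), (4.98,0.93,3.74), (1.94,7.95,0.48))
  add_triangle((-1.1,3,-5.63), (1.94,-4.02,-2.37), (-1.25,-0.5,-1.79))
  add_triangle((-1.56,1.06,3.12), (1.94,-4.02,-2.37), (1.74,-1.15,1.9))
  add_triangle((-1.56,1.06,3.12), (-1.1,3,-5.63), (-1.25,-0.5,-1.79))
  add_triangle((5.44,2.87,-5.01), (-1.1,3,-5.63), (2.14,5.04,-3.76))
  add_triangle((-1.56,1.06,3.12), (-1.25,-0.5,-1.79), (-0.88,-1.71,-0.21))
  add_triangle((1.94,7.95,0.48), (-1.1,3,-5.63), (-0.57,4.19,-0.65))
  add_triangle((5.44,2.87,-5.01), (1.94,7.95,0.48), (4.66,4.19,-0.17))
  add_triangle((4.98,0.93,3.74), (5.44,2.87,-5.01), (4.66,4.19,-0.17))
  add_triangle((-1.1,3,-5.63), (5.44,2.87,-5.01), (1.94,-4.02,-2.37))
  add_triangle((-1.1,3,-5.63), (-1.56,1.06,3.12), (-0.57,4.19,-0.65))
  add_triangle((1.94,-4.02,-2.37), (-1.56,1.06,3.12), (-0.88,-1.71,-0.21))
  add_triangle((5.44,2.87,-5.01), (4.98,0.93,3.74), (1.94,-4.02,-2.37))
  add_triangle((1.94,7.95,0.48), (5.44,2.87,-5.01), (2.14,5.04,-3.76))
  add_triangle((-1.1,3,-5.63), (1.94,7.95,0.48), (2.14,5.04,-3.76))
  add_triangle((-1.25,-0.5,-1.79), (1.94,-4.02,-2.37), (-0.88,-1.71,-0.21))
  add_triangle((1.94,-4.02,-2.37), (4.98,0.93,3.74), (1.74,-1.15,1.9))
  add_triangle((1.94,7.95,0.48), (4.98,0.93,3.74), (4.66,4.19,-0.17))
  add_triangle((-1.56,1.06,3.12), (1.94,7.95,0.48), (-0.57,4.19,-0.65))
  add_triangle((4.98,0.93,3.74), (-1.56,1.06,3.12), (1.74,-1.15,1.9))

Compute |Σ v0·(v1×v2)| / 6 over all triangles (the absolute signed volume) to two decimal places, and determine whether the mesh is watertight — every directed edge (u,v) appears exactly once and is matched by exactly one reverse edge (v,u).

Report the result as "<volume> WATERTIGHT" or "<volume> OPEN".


277.04 WATERTIGHT

Per-triangle v0·(v1×v2)/6:
  t1: +28.1232
  t2: +7.7409
  t3: +3.7920
  t4: +5.2595
  t5: +17.7481
  t6: +1.8831
  t7: +10.0696
  t8: +22.3257
  t9: +19.4144
  t10: +32.2708
  t11: +6.6932
  t12: +2.2900
  t13: +38.9722
  t14: +19.2734
  t15: +16.8737
  t16: +2.5058
  t17: +6.8428
  t18: +20.4190
  t19: +8.6242
  t20: +5.9191
Σ = +277.0406 → |volume| = 277.04

Directed edges: 60 total, each appears once with its reverse present → watertight.


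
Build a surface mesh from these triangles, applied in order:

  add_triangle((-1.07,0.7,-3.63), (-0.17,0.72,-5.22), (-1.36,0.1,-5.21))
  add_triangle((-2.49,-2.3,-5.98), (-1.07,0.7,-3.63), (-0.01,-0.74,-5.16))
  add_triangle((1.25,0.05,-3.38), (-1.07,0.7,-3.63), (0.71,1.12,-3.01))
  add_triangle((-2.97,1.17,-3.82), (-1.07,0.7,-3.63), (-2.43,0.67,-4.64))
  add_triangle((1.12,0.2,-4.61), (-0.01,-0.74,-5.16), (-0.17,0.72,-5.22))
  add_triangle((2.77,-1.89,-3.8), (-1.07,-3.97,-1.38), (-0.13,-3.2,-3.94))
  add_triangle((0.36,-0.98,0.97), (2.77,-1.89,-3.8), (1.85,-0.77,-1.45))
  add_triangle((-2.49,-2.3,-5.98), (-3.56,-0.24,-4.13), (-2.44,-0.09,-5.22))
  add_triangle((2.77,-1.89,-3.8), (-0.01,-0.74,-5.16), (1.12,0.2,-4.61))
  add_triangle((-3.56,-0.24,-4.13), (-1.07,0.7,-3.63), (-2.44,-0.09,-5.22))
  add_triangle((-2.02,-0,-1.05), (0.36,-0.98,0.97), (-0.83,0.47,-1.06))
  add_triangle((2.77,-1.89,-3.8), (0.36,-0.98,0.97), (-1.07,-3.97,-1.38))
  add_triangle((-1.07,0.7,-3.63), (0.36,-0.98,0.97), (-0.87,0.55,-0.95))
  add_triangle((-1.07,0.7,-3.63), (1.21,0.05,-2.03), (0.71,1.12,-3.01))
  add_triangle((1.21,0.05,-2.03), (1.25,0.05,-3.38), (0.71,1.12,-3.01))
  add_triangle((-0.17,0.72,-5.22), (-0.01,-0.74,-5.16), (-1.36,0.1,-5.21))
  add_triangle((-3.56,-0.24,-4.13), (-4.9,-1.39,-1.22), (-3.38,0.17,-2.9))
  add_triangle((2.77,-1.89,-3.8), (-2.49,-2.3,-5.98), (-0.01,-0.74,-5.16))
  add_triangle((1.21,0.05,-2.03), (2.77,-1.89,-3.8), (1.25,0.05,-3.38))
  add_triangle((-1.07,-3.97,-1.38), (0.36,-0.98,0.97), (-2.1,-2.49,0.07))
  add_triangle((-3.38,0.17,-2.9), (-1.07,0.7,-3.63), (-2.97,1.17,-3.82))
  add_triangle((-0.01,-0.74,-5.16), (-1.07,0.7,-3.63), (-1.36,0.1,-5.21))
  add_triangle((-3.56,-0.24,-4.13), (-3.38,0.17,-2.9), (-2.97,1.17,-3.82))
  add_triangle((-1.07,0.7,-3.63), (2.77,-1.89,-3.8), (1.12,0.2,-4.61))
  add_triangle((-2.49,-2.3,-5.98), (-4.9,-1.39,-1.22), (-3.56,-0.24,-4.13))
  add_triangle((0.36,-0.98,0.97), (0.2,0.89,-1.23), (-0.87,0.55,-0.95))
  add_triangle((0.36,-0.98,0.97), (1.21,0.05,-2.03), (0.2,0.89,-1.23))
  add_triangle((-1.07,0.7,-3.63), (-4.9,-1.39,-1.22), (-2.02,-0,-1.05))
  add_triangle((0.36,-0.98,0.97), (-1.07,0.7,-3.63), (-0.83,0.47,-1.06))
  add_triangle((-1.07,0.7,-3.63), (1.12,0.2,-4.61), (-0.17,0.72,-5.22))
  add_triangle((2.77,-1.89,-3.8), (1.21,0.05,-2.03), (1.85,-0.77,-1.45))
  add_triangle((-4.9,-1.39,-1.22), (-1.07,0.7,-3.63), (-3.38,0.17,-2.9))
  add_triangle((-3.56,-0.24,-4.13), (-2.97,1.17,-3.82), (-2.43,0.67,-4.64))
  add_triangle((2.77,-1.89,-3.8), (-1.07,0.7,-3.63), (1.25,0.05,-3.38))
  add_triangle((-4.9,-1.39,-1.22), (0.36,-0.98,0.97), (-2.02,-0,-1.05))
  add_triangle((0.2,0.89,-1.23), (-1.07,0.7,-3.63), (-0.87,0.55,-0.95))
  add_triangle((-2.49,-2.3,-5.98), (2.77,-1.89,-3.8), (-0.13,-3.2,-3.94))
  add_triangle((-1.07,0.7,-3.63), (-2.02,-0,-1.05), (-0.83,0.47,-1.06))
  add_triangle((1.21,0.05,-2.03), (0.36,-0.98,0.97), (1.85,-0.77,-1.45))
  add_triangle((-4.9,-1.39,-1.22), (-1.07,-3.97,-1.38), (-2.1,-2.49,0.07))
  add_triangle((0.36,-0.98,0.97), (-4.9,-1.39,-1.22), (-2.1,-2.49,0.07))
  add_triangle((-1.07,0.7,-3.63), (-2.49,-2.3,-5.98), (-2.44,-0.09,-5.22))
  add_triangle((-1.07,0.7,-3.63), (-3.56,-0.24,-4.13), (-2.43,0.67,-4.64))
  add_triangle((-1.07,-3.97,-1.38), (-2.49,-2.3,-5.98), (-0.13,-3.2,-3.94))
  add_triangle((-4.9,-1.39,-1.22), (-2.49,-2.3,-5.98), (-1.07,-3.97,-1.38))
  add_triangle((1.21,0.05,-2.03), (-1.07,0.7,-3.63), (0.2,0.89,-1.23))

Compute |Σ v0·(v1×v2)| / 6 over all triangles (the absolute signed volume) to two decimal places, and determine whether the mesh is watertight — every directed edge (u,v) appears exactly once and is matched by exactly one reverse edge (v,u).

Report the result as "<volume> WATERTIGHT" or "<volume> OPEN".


Per-triangle v0·(v1×v2)/6:
  t1: +0.7187
  t2: +3.9202
  t3: +1.3148
  t4: +0.5293
  t5: +1.5442
  t6: +4.6124
  t7: +0.7015
  t8: +3.1593
  t9: +3.3627
  t10: +0.9891
  t11: -0.0835
  t12: +4.1419
  t13: +0.2666
  t14: -0.9203
  t15: +0.2828
  t16: +1.5884
  t17: +1.6960
  t18: +6.3121
  t19: +0.5189
  t20: +1.6255
  t21: -1.0963
  t22: -0.6426
  t23: +0.9186
  t24: -2.3119
  t25: +7.5916
  t26: -0.0730
  t27: +0.1004
  t28: +1.1257
  t29: -0.2364
  t30: -0.1407
  t31: +0.5239
  t32: -1.4138
  t33: +1.2952
  t34: +2.1481
  t35: -0.0715
  t36: +0.3579
  t37: +6.6624
  t38: +0.3382
  t39: -0.0631
  t40: +3.4979
  t41: +0.8380
  t42: +1.4005
  t43: +0.3475
  t44: +6.0096
  t45: +14.6002
  t46: +0.8304
Σ = +78.8174 → |volume| = 78.82

Directed edges: 138 total, each appears once with its reverse present → watertight.

78.82 WATERTIGHT


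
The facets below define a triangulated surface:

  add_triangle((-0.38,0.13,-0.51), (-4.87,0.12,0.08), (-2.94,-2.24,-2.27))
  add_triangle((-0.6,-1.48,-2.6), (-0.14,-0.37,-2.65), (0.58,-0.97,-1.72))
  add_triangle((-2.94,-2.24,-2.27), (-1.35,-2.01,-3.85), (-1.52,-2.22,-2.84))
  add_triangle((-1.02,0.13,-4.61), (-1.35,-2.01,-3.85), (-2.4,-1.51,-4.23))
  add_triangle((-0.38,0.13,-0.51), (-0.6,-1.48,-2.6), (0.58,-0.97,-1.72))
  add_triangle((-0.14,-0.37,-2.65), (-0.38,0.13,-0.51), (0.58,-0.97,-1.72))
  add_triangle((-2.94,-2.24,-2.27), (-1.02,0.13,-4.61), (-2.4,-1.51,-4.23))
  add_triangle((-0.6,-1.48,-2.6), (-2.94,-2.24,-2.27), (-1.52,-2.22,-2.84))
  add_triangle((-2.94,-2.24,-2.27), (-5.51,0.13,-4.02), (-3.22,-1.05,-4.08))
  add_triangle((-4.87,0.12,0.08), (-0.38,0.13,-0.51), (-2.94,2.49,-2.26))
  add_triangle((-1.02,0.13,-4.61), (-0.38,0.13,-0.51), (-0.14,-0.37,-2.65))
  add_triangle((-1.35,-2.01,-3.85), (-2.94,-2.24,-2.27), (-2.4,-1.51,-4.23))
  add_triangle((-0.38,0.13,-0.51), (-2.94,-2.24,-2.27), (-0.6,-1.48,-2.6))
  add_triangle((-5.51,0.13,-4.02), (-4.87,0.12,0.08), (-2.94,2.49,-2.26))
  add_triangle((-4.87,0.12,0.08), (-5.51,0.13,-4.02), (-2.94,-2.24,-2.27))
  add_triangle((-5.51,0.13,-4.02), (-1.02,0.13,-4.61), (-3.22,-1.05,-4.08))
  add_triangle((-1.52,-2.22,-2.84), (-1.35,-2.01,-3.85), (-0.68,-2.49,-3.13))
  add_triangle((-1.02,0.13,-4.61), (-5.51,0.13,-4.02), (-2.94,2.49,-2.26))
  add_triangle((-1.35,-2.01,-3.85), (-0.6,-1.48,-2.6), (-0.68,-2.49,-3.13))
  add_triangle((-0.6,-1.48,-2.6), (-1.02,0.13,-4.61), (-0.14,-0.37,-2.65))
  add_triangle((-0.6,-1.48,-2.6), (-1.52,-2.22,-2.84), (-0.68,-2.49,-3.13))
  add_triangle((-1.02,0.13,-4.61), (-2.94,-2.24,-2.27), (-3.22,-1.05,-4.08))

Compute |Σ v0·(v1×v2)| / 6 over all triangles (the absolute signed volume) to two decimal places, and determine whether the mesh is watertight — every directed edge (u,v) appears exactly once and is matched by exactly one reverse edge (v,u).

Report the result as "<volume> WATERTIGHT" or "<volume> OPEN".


Per-triangle v0·(v1×v2)/6:
  t1: -1.1960
  t2: +0.4801
  t3: +0.6595
  t4: +1.7596
  t5: -0.1790
  t6: -0.0542
  t7: +0.4599
  t8: -0.2766
  t9: +3.5412
  t10: -0.7870
  t11: -0.0516
  t12: +1.5813
  t13: -0.5478
  t14: +8.0767
  t15: +7.7043
  t16: +4.1657
  t17: +0.4854
  t18: +8.5823
  t19: +0.1383
  t20: +0.5411
  t21: -0.2764
  t22: +1.9200
Σ = +36.7269 → |volume| = 36.73

Directed edges: 66 total; 6 unmatched, e.g. (-1.02,0.13,-4.61)→(-1.35,-2.01,-3.85) → open.

36.73 OPEN


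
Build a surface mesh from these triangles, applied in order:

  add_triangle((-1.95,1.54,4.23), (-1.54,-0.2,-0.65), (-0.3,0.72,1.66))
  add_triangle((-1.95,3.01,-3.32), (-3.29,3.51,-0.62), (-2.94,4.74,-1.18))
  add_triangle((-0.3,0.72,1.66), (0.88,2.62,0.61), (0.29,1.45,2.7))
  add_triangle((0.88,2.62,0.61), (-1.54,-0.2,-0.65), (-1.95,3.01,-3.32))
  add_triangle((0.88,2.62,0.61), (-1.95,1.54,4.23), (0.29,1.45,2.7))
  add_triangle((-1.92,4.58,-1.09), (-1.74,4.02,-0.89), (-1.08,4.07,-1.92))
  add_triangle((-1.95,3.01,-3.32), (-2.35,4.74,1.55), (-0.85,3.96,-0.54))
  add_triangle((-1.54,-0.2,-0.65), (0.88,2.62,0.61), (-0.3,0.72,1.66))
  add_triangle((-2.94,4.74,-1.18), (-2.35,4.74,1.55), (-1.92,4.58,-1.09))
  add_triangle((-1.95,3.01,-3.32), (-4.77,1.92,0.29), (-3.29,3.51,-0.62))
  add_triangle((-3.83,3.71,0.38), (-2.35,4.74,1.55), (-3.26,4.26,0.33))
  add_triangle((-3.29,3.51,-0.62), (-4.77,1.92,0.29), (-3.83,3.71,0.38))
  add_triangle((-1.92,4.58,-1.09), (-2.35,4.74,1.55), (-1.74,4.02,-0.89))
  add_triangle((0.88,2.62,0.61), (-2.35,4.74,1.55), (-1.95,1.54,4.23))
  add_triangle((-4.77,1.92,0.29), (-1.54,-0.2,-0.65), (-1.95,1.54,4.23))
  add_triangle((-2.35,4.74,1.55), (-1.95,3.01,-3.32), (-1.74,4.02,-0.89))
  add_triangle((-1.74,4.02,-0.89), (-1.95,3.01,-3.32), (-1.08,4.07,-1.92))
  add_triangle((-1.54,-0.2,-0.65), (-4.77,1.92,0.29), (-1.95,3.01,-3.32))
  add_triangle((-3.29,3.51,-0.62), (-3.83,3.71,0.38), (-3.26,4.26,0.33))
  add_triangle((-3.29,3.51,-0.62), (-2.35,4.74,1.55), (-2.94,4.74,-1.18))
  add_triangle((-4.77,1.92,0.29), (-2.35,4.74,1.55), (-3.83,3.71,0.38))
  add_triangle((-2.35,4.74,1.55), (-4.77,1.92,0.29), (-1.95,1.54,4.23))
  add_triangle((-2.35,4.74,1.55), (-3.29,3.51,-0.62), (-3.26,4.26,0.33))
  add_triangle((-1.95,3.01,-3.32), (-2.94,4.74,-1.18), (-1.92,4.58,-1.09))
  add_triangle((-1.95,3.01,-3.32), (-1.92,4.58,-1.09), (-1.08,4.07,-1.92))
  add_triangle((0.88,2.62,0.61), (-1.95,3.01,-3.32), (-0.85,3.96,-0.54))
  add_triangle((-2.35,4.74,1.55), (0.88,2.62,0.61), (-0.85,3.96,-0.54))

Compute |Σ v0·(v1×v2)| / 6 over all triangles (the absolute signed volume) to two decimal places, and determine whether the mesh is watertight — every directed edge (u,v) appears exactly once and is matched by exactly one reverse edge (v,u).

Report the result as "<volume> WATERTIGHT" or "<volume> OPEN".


48.59 OPEN

Per-triangle v0·(v1×v2)/6:
  t1: -0.1620
  t2: +2.2768
  t3: -0.4306
  t4: -1.8057
  t5: +2.2121
  t6: -0.0079
  t7: +4.4491
  t8: -1.1026
  t9: +1.9624
  t10: +4.5244
  t11: +0.9161
  t12: +1.6693
  t13: -0.0935
  t14: +6.1832
  t15: +2.2334
  t16: -1.6576
  t17: -1.6537
  t18: +3.5567
  t19: +0.6672
  t20: +2.5185
  t21: +1.9818
  t22: +11.5567
  t23: +0.3017
  t24: +1.8666
  t25: +1.7443
  t26: +1.9374
  t27: +2.9416
Σ = +48.5859 → |volume| = 48.59

Directed edges: 81 total; 3 unmatched, e.g. (-0.3,0.72,1.66)→(-1.95,1.54,4.23) → open.


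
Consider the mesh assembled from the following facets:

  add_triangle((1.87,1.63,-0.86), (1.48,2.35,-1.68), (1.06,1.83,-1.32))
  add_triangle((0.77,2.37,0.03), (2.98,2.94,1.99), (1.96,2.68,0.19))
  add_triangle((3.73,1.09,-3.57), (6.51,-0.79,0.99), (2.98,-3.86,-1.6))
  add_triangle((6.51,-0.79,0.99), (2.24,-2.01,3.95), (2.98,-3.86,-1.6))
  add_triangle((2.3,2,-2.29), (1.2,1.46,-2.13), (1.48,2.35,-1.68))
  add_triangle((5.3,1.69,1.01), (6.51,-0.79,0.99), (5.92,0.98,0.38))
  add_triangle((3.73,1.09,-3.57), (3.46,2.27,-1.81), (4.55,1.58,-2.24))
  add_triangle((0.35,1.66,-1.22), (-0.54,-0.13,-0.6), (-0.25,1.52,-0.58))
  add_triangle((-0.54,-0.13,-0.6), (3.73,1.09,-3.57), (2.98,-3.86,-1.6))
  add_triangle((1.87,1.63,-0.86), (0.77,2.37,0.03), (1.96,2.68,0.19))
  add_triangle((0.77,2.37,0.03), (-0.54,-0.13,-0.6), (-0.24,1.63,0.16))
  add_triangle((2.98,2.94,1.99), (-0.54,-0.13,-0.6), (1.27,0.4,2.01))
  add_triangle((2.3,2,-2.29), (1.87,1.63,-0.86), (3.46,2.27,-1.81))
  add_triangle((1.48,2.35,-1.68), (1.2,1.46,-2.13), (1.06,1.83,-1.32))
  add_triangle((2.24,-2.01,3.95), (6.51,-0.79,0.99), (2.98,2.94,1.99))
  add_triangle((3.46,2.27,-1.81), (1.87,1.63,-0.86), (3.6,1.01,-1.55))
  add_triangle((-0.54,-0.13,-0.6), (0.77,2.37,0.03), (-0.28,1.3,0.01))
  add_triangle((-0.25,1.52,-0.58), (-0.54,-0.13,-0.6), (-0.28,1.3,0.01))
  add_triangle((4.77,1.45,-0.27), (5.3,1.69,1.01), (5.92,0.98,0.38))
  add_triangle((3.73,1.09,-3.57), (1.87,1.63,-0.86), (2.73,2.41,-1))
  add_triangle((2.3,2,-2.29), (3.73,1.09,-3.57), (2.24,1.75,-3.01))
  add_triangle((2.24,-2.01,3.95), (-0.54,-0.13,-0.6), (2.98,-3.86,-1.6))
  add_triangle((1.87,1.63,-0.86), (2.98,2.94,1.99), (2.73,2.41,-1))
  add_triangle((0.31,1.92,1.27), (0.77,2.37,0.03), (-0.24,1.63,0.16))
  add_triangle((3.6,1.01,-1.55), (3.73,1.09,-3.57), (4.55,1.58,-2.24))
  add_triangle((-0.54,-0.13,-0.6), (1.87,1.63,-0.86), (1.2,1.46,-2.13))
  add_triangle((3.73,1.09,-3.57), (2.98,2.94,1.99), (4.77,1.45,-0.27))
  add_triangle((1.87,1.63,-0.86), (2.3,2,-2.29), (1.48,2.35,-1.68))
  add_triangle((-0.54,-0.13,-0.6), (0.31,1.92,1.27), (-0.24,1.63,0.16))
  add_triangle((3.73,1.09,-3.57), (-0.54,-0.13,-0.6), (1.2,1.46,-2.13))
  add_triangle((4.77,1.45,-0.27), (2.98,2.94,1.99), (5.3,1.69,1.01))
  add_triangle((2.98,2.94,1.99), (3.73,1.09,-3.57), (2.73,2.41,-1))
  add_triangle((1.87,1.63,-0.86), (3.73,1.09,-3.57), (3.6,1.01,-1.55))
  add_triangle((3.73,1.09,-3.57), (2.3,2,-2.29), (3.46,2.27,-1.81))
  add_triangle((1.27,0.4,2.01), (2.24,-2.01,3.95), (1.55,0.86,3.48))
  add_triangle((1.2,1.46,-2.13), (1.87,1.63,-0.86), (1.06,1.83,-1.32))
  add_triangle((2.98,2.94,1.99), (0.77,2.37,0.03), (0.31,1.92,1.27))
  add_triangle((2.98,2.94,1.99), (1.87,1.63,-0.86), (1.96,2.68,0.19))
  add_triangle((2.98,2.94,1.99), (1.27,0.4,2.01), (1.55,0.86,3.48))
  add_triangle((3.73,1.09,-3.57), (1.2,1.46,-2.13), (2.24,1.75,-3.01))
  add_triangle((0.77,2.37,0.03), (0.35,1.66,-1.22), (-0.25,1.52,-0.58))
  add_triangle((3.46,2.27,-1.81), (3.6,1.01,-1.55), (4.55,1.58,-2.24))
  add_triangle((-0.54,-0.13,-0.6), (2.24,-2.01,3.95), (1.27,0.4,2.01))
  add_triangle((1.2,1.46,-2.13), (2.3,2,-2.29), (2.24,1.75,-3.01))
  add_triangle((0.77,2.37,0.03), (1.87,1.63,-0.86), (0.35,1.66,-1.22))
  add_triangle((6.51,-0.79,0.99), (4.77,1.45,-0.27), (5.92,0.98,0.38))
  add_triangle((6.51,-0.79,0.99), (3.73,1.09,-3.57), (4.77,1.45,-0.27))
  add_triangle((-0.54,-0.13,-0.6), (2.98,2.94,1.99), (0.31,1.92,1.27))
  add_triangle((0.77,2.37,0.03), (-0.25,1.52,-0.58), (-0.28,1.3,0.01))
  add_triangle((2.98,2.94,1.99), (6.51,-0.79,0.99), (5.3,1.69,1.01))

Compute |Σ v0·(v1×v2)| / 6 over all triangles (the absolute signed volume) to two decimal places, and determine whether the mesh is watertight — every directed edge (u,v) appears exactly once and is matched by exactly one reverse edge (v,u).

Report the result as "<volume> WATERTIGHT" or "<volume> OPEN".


Per-triangle v0·(v1×v2)/6:
  t1: +0.0072
  t2: +0.7154
  t3: +19.1404
  t4: +17.5723
  t5: +0.3481
  t6: +1.6930
  t7: +1.4214
  t8: +0.1860
  t9: +3.2630
  t10: +0.4615
  t11: +0.2093
  t12: +0.1310
  t13: +0.2861
  t14: +0.0406
  t15: +15.8280
  t16: +0.1696
  t17: -0.1647
  t18: +0.0829
  t19: +0.8984
  t20: +0.1546
  t21: +0.6546
  t22: +1.7287
  t23: -0.0045
  t24: +0.3614
  t25: +0.3503
  t26: +0.0581
  t27: +5.3565
  t28: +0.4086
  t29: +0.0697
  t30: +0.7532
  t31: +1.9831
  t32: +2.7784
  t33: -1.3011
  t34: +1.3089
  t35: -0.6221
  t36: -0.3382
  t37: +1.2384
  t38: +0.9011
  t39: -0.6496
  t40: +0.0711
  t41: +0.3198
  t42: +0.1607
  t43: +0.1498
  t44: +0.1954
  t45: +0.7229
  t46: +0.6890
  t47: +7.4412
  t48: -0.4046
  t49: +0.1644
  t50: +3.1596
Σ = +90.1488 → |volume| = 90.15

Directed edges: 150 total; 6 unmatched, e.g. (0.35,1.66,-1.22)→(-0.54,-0.13,-0.6) → open.

90.15 OPEN


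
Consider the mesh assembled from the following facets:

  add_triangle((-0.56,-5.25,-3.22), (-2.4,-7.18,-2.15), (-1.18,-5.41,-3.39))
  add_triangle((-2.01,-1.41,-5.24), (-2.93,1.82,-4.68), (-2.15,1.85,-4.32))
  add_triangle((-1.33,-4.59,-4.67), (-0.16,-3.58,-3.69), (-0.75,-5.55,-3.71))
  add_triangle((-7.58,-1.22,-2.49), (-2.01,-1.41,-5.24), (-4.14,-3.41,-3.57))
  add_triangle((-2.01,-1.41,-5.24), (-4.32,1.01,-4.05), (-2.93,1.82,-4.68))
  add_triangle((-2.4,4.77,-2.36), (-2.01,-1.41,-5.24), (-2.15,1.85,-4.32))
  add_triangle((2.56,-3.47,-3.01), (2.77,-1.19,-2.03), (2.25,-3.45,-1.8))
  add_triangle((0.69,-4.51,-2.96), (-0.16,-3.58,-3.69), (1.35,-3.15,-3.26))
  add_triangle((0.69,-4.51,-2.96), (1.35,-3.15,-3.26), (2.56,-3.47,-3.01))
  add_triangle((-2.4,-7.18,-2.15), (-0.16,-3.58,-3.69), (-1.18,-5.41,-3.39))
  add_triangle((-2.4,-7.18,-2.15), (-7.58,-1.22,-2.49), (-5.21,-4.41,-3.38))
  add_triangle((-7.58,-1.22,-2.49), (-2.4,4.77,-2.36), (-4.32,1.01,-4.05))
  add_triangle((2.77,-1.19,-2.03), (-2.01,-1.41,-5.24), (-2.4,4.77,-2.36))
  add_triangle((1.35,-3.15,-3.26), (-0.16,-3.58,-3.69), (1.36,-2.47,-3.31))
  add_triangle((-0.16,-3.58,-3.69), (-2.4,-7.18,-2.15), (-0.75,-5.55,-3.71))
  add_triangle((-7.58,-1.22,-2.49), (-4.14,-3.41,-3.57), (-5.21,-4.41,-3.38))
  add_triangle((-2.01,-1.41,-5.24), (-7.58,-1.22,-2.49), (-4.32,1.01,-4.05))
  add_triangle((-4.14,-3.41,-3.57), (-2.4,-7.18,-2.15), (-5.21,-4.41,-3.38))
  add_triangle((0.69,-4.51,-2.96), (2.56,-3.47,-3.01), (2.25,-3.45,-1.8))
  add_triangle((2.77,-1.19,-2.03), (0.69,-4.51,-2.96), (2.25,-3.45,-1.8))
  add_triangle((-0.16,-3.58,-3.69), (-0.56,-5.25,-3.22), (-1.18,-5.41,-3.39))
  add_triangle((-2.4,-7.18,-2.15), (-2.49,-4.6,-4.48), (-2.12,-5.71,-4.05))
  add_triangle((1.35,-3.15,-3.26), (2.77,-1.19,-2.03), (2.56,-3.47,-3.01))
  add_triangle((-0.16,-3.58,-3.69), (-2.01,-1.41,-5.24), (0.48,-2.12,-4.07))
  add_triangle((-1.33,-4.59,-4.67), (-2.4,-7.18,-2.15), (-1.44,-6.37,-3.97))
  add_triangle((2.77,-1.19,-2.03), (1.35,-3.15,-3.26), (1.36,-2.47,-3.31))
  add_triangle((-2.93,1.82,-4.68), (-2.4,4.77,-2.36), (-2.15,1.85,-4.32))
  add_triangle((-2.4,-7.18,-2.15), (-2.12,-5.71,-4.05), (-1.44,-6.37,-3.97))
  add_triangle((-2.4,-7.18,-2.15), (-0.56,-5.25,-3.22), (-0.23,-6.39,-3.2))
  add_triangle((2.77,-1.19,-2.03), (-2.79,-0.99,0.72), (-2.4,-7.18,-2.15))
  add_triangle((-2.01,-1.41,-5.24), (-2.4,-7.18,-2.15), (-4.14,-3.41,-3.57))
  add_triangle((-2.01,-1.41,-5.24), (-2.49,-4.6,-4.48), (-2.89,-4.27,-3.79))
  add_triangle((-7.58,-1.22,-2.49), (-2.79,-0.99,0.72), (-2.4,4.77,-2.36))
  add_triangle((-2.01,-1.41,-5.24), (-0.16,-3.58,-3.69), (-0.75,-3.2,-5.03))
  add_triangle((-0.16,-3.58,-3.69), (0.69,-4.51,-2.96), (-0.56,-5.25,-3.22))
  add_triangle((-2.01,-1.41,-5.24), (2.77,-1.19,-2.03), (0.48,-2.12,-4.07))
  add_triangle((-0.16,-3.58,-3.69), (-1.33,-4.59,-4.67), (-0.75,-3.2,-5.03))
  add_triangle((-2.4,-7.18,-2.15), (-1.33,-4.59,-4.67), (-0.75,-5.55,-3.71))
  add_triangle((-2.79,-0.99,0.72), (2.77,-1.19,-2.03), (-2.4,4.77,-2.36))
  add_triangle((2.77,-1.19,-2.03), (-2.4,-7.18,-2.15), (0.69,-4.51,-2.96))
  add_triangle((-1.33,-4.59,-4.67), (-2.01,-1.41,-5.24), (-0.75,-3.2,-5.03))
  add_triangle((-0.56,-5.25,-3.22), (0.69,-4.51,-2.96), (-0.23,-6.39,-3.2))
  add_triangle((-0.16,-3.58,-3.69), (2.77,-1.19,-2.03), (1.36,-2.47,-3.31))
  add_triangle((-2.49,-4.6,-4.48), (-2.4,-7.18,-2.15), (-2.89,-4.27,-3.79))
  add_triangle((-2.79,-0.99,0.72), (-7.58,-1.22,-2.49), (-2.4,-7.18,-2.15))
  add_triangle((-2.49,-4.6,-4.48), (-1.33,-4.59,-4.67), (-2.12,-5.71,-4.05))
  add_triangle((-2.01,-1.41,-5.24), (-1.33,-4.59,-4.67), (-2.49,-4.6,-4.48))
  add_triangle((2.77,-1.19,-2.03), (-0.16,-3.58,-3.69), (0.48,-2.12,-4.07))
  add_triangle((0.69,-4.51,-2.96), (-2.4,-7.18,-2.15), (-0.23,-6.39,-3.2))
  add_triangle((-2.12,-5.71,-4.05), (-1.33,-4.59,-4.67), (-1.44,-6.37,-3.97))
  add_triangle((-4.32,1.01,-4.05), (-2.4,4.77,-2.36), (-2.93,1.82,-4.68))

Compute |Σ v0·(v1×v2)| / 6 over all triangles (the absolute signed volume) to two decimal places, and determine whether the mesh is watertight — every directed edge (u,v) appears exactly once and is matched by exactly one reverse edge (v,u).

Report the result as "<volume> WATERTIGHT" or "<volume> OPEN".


Per-triangle v0·(v1×v2)/6:
  t1: +1.2918
  t2: +1.6600
  t3: +1.3311
  t4: +12.8406
  t5: +5.3587
  t6: -1.6058
  t7: +1.1347
  t8: +1.5090
  t9: +1.3410
  t10: -0.2272
  t11: +8.1771
  t12: +13.7521
  t13: +15.9108
  t14: +0.6681
  t15: -0.9216
  t16: +4.1881
  t17: +13.4776
  t18: +4.0013
  t19: +1.6565
  t20: -2.5200
  t21: +0.8023
  t22: +1.8824
  t23: +1.1393
  t24: +3.4882
  t25: -2.2140
  t26: +0.7680
  t27: +1.7888
  t28: +2.4519
  t29: +1.9189
  t30: -1.0720
  t31: +12.6035
  t32: +2.0677
  t33: +9.5863
  t34: -0.6403
  t35: +1.4935
  t36: +2.0285
  t37: +1.1843
  t38: +3.8578
  t39: -6.4482
  t40: +1.7001
  t41: +2.6896
  t42: +0.8136
  t43: -0.5823
  t44: +2.5684
  t45: +14.9762
  t46: +1.4862
  t47: +3.6137
  t48: +2.8995
  t49: -0.2877
  t50: +1.4403
  t51: +5.7683
Σ = +156.7967 → |volume| = 156.80

Directed edges: 153 total; 3 unmatched, e.g. (-2.01,-1.41,-5.24)→(-2.4,-7.18,-2.15) → open.

156.80 OPEN


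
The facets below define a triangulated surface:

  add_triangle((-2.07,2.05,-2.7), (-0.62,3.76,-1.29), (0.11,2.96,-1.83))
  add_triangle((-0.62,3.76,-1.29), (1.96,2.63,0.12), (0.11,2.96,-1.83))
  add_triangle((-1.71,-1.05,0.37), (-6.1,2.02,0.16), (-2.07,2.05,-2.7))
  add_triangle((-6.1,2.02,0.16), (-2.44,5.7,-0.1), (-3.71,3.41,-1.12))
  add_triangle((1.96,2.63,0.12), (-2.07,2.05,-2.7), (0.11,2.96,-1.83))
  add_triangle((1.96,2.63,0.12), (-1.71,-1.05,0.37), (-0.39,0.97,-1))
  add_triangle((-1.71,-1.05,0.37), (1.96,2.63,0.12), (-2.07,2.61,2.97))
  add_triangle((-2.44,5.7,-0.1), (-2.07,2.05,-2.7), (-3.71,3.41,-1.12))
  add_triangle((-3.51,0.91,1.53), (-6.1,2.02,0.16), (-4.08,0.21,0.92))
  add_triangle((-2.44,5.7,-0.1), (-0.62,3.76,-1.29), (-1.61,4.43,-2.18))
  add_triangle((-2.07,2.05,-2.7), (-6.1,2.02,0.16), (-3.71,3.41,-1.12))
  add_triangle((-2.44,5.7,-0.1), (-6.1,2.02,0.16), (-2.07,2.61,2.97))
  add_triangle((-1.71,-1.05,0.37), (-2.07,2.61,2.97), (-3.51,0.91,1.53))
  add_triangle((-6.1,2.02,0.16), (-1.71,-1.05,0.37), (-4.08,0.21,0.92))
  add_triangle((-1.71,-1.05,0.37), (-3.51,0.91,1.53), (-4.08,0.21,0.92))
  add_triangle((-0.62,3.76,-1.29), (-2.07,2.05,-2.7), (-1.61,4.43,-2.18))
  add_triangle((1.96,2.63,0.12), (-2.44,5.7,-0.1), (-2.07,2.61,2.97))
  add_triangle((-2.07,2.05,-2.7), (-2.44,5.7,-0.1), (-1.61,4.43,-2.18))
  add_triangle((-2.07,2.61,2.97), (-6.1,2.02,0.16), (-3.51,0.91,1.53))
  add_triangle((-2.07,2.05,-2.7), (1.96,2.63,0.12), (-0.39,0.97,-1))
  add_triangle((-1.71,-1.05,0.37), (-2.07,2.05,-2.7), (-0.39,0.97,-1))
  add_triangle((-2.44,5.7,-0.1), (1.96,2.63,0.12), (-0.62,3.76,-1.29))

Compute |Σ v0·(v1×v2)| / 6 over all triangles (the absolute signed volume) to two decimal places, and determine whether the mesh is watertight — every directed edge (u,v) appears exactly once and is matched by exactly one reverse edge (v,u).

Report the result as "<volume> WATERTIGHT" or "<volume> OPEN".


61.14 WATERTIGHT

Per-triangle v0·(v1×v2)/6:
  t1: +1.6324
  t2: +1.6049
  t3: +4.0748
  t4: +5.6906
  t5: -0.5325
  t6: -0.6284
  t7: -0.4235
  t8: +4.4941
  t9: +1.4596
  t10: +1.6433
  t11: +4.4197
  t12: +14.8222
  t13: +1.3510
  t14: +0.9587
  t15: +0.5638
  t16: +0.3840
  t17: +8.9913
  t18: +3.1062
  t19: +3.5614
  t20: +0.2841
  t21: -0.0587
  t22: +3.7445
Σ = +61.1435 → |volume| = 61.14

Directed edges: 66 total, each appears once with its reverse present → watertight.


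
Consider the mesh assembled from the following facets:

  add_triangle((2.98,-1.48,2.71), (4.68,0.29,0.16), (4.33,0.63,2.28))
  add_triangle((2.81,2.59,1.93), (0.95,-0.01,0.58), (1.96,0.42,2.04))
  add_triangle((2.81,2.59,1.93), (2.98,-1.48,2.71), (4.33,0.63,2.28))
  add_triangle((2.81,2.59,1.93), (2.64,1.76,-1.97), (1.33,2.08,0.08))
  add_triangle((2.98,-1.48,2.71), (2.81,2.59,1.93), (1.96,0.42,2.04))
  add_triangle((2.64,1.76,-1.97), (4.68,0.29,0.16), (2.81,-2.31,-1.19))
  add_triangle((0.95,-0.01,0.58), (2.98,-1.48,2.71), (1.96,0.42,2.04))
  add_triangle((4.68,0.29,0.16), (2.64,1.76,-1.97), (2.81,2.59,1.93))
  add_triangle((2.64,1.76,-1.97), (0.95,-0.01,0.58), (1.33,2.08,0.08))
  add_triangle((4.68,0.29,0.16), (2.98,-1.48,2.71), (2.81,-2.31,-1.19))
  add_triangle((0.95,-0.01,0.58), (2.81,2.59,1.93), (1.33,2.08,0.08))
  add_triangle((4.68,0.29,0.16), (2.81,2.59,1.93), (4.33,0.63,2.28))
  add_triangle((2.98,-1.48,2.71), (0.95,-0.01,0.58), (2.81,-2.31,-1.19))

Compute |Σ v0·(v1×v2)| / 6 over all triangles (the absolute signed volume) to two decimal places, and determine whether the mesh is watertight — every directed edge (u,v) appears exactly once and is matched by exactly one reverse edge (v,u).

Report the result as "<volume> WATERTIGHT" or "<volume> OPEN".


27.69 OPEN

Per-triangle v0·(v1×v2)/6:
  t1: +3.5040
  t2: -0.3348
  t3: +2.4177
  t4: +1.7762
  t5: +0.9427
  t6: +5.5934
  t7: -0.2556
  t8: +6.1659
  t9: -0.9803
  t10: +6.7234
  t11: -0.3747
  t12: +3.5001
  t13: -0.9880
Σ = +27.6899 → |volume| = 27.69

Directed edges: 39 total; 3 unmatched, e.g. (2.81,-2.31,-1.19)→(2.64,1.76,-1.97) → open.


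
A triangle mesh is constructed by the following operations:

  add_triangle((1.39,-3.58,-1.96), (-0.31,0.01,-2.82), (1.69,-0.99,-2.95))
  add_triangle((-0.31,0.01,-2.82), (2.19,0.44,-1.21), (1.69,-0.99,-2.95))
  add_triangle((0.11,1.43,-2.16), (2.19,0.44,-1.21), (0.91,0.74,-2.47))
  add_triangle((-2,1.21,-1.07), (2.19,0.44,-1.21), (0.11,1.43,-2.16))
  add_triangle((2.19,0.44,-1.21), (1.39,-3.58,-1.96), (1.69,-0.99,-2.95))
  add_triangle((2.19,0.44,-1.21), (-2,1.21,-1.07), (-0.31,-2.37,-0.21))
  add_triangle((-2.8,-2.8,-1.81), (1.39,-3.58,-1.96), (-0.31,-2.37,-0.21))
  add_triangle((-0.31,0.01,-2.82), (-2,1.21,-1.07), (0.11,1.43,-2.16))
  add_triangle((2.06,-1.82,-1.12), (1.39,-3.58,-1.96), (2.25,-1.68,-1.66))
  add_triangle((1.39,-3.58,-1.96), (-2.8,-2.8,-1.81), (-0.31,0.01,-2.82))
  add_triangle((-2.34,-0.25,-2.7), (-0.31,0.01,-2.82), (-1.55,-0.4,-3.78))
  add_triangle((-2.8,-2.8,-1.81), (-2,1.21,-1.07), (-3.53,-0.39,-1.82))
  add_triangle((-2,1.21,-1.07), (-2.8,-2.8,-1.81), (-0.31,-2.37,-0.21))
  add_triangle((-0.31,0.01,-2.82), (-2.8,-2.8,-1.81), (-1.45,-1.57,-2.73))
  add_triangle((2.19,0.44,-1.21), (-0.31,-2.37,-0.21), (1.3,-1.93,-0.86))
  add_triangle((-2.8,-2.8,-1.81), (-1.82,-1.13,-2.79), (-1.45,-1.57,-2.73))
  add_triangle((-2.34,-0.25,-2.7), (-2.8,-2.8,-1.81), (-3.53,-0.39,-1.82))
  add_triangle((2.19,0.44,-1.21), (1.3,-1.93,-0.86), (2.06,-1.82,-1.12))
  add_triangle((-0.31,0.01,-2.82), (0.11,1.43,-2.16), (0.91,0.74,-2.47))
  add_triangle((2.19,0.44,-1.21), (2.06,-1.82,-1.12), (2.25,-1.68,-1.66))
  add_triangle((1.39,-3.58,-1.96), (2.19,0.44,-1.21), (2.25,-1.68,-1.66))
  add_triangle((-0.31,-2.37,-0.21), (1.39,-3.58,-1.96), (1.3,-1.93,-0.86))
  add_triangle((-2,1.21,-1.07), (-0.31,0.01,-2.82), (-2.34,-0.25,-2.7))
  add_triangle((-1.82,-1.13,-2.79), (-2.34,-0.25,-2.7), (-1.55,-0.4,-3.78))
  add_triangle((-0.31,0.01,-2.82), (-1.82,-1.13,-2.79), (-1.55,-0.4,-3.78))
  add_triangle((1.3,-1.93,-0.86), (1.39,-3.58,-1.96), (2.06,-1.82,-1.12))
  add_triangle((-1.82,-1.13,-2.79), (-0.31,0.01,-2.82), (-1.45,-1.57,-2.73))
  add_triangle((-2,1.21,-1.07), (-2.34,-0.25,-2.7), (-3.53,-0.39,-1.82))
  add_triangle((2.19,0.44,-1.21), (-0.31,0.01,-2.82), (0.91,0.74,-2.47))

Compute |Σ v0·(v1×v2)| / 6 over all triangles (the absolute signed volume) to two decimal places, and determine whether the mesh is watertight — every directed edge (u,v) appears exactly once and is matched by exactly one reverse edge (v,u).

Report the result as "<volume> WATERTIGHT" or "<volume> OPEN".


25.19 OPEN

Per-triangle v0·(v1×v2)/6:
  t1: +2.6409
  t2: +1.5048
  t3: +0.5840
  t4: +0.1173
  t5: +2.2617
  t6: -2.0564
  t7: +2.7257
  t8: +1.4553
  t9: +0.4799
  t10: +6.5026
  t11: +0.2586
  t12: -0.3654
  t13: +0.1998
  t14: -0.4144
  t15: -0.1856
  t16: +0.6676
  t17: +2.1904
  t18: -0.1301
  t19: +0.6704
  t20: +0.3540
  t21: +0.3404
  t22: +0.5017
  t23: +1.3880
  t24: +0.6636
  t25: +0.3138
  t26: +0.1994
  t27: +0.5075
  t28: +1.2572
  t29: +0.5564
Σ = +25.1893 → |volume| = 25.19

Directed edges: 87 total; 3 unmatched, e.g. (-2.8,-2.8,-1.81)→(-1.82,-1.13,-2.79) → open.


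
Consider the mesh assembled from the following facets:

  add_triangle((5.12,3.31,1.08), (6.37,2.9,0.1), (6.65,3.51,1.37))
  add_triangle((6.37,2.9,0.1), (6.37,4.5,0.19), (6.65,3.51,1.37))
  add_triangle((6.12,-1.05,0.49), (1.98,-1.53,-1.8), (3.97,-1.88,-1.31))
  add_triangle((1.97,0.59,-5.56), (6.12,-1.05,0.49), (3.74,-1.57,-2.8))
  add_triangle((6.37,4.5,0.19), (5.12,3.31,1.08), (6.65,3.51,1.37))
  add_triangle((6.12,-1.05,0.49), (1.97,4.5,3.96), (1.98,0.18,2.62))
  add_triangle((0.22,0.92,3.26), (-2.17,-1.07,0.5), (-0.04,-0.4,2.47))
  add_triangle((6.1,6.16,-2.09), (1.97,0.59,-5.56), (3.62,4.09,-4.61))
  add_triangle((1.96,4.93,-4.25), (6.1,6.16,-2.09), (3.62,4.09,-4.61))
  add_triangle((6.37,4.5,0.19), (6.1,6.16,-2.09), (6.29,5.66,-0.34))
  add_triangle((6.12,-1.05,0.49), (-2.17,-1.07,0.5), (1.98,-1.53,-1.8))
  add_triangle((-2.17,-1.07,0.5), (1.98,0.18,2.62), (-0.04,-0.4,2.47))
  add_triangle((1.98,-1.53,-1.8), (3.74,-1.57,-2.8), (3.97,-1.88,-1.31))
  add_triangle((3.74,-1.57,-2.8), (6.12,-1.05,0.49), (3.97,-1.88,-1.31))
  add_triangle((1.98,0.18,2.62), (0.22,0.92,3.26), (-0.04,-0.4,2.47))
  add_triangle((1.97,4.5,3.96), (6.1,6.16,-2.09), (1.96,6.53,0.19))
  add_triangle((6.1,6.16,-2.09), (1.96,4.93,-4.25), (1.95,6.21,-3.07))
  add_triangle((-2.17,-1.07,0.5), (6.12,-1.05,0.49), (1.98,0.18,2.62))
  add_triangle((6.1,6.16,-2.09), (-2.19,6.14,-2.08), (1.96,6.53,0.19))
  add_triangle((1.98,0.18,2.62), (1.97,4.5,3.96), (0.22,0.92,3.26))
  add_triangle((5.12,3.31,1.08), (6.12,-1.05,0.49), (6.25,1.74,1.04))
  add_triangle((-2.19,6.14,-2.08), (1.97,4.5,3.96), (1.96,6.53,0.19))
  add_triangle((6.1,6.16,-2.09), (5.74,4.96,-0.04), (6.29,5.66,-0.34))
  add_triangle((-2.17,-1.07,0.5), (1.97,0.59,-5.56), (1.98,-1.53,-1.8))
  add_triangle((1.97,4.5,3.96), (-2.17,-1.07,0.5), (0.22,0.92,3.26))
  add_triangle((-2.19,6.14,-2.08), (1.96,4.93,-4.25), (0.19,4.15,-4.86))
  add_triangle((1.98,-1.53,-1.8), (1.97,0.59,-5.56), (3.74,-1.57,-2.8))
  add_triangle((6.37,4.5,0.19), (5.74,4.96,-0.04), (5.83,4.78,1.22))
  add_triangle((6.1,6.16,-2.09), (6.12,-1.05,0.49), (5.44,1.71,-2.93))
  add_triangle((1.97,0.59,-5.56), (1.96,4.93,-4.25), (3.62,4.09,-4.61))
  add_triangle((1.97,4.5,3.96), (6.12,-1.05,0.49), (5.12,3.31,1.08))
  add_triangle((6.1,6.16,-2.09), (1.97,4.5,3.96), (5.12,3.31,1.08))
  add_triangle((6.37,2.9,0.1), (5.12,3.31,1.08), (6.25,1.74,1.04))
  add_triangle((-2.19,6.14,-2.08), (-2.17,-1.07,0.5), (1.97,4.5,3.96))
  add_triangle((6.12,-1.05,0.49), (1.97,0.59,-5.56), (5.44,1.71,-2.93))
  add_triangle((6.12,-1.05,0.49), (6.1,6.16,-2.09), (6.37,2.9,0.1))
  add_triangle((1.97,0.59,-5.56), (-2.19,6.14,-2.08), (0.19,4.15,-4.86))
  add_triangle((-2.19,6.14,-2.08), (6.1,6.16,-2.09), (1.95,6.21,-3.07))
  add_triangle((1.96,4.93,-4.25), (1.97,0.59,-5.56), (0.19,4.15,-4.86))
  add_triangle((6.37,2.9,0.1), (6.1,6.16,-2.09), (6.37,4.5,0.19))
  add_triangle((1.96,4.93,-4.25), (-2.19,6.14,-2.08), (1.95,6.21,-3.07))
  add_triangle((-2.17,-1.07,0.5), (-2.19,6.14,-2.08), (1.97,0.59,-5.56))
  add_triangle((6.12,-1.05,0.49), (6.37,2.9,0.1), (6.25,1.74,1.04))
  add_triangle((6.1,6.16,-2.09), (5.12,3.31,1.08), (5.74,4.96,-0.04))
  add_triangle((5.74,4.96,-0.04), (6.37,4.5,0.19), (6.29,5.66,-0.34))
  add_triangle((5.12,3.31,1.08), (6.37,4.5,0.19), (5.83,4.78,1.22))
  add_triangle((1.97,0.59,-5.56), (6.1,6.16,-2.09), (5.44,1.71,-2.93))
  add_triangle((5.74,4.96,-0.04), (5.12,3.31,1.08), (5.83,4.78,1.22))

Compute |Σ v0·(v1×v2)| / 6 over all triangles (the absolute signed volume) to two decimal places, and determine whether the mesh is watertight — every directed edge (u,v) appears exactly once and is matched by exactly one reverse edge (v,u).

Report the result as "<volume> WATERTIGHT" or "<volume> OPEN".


Per-triangle v0·(v1×v2)/6:
  t1: -0.8034
  t2: +2.1037
  t3: -0.4186
  t4: +8.3479
  t5: +0.7875
  t6: +10.1312
  t7: +1.1776
  t8: +6.9515
  t9: +8.5284
  t10: +1.8976
  t11: +3.6993
  t12: +0.2856
  t13: +0.7663
  t14: +2.2487
  t15: +1.1376
  t16: +19.2449
  t17: +8.2231
  t18: +3.9783
  t19: +20.4099
  t20: +3.8314
  t21: -0.3831
  t22: +15.2841
  t23: -0.1883
  t24: +4.4431
  t25: +2.9296
  t26: +8.7341
  t27: +2.0600
  t28: +1.1535
  t29: +17.7873
  t30: +6.7301
  t31: +12.9375
  t32: +16.0007
  t33: +2.1521
  t34: +14.8240
  t35: +12.2305
  t36: +7.4873
  t37: +1.4542
  t38: +8.1907
  t39: +7.8880
  t40: +4.0361
  t41: +7.3190
  t42: +13.6894
  t43: +3.3738
  t44: -1.2338
  t45: +0.2342
  t46: +0.9921
  t47: +17.2738
  t48: -1.0687
Σ = +288.8599 → |volume| = 288.86

Directed edges: 144 total, each appears once with its reverse present → watertight.

288.86 WATERTIGHT


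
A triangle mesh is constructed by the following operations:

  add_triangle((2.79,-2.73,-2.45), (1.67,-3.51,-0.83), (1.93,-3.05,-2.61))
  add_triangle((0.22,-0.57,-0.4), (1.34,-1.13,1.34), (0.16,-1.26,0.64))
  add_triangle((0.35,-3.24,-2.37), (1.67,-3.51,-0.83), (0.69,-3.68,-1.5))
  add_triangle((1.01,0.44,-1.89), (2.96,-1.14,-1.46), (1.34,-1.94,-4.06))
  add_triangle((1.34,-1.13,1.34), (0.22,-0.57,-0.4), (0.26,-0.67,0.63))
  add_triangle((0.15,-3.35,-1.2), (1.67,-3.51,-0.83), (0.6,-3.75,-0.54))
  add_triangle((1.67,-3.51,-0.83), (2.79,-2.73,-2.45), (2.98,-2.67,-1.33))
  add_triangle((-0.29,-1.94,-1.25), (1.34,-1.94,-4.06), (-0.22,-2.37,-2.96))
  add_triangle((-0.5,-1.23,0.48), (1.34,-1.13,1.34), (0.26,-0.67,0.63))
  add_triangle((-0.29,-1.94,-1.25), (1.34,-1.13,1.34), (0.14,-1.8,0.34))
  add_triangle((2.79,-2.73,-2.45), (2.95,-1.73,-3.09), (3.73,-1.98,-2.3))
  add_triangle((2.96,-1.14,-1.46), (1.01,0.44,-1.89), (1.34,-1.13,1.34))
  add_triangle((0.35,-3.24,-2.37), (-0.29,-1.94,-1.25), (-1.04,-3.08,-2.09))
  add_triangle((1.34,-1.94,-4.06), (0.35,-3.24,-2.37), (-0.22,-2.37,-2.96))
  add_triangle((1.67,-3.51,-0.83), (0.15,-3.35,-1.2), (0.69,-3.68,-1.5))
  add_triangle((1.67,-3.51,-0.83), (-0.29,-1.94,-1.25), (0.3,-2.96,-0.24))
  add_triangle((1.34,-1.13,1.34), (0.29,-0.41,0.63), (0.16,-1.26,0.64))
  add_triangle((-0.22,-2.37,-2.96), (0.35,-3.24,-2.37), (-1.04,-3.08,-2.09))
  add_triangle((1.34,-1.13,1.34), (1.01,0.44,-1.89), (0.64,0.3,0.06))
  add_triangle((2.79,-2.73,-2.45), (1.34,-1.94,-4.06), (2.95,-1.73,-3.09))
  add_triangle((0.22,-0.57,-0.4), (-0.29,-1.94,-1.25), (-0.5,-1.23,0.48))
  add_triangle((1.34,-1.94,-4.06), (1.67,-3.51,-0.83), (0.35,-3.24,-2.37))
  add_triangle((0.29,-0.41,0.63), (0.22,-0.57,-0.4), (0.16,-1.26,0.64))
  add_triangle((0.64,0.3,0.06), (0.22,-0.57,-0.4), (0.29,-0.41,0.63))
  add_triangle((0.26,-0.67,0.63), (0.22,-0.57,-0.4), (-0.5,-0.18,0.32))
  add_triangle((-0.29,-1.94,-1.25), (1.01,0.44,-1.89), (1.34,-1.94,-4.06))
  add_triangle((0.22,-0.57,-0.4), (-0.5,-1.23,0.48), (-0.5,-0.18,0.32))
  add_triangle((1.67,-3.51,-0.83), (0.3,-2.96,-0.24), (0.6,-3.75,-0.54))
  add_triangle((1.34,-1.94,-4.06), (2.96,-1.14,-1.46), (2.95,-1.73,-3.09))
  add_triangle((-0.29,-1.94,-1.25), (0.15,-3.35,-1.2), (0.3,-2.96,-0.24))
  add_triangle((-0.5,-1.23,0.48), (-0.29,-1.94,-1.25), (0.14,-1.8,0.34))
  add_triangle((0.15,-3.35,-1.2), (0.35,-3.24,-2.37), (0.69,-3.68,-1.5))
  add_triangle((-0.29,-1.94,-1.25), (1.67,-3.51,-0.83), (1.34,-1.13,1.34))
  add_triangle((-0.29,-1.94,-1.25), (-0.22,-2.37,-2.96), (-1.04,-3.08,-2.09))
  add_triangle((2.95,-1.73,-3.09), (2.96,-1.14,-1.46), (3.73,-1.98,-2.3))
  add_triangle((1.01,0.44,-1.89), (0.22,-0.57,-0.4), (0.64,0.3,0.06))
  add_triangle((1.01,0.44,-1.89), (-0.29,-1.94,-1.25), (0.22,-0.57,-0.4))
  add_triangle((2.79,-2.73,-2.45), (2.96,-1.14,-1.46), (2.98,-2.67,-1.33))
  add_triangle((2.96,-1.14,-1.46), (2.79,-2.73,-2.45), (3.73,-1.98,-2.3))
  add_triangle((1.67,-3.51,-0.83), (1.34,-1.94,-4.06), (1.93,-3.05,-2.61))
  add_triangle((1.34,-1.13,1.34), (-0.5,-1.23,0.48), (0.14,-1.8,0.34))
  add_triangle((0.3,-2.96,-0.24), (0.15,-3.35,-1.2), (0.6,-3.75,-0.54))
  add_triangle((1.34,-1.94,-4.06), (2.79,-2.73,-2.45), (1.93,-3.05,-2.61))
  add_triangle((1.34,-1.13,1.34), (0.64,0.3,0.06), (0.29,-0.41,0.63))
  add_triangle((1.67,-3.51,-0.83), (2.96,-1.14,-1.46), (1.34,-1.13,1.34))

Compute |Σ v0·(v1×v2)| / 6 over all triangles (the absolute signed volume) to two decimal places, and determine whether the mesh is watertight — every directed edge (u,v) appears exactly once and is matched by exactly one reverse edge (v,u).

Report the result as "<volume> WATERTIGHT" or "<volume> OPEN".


Per-triangle v0·(v1×v2)/6:
  t1: +1.1421
  t2: +0.1970
  t3: +0.5564
  t4: +2.3678
  t5: -0.0942
  t6: +0.5754
  t7: +1.1953
  t8: -0.6332
  t9: +0.0378
  t10: +0.4582
  t11: +0.9124
  t12: +0.3968
  t13: +0.0814
  t14: +1.4275
  t15: +0.2789
  t16: -0.8394
  t17: +0.0677
  t18: +0.9510
  t19: +0.3765
  t20: +1.6967
  t21: -0.1222
  t22: +2.9015
  t23: -0.0475
  t24: -0.0678
  t25: -0.0596
  t26: +0.2876
  t27: +0.0313
  t28: +0.0938
  t29: -0.1527
  t30: +0.1207
  t31: +0.3216
  t32: +0.3339
  t33: +0.7691
  t34: -0.2731
  t35: +0.3035
  t36: -0.1410
  t37: -0.2045
  t38: +0.9207
  t39: +0.0879
  t40: +0.5481
  t41: +0.2943
  t42: +0.1228
  t43: +1.2897
  t44: +0.0423
  t45: +2.8318
Σ = +21.3843 → |volume| = 21.38

Directed edges: 135 total; 9 unmatched, e.g. (2.98,-2.67,-1.33)→(1.67,-3.51,-0.83) → open.

21.38 OPEN
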